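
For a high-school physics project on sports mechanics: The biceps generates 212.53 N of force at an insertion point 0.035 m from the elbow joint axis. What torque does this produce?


tau = F * d
tau = 212.53 * 0.035
tau = 7.4386 N*m

7.4386 N*m


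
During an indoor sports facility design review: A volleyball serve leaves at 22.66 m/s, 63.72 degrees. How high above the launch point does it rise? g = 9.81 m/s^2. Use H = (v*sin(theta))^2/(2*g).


H = (v*sin(theta))^2 / (2*g)
vy = v*sin(theta) = 22.66 * sin(63.72 deg) = 20.3179 m/s
H = vy^2 / (2*g) = 412.8165 / (2*9.81)
H = 412.8165 / 19.62 = 21.0406 m

21.0406 m


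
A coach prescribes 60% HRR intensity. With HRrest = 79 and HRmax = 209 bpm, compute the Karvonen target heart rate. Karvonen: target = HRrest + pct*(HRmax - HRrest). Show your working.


Target = HRrest + pct*(HRmax - HRrest)
Heart rate reserve = HRmax - HRrest = 209 - 79 = 130 bpm
Fraction = 60% = 0.6
Target = 79 + 0.6 * 130
Target = 79 + 78 = 157 bpm

157 bpm


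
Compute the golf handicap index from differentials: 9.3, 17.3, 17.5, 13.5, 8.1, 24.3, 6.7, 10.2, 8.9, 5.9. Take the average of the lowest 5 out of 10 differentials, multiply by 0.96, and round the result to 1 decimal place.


All differentials: 9.3, 17.3, 17.5, 13.5, 8.1, 24.3, 6.7, 10.2, 8.9, 5.9
Sorted: 5.9, 6.7, 8.1, 8.9, 9.3, 10.2, 13.5, 17.3, 17.5, 24.3
Best 5: 5.9, 6.7, 8.1, 8.9, 9.3
Average of best = 38.9 / 5 = 7.78
Raw index = 7.78 * 0.96 = 7.4688
Handicap index = round(7.4688, 1) = 7.5

7.5


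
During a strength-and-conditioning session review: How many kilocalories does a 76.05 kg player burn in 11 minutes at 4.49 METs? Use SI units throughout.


kcal = MET * mass * time_hr
Convert time: 11 min = 0.1833 hr
kcal = 4.49 * 76.05 * 0.1833
kcal = 62.6018 kcal

62.6018 kcal


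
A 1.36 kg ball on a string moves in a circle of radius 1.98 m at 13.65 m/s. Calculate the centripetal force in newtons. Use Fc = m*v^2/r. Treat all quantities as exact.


Fc = m * v^2 / r
v^2 = 13.65^2 = 186.3225
Fc = 1.36 * 186.3225 / 1.98
Fc = 253.3986 / 1.98 = 127.9791 N

127.9791 N


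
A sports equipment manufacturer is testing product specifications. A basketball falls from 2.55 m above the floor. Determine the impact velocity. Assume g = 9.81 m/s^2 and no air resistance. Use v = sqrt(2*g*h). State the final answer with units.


v = sqrt(2 * g * h)
v = sqrt(2 * 9.81 * 2.55)
v = sqrt(50.031) = 7.0733 m/s

7.0733 m/s


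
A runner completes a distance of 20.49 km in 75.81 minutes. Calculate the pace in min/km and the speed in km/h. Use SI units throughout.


Pace = time / distance = 75.81 min / 20.49 km = 3.6999 min/km
Speed = distance / time_in_hours = 20.49 / 1.2635 hr
Speed = 16.2169 km/h

3.6999 min/km, 16.2169 km/h


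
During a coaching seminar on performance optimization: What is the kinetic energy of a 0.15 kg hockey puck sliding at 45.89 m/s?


KE = 0.5 * m * v^2
KE = 0.5 * 0.15 * 45.89^2
KE = 0.5 * 0.15 * 2105.8921 = 157.9419 J

157.9419 J


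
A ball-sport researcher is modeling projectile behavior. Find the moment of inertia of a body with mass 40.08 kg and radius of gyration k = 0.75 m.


I = m * k^2
I = 40.08 * 0.75^2
I = 40.08 * 0.5625 = 22.545 kg*m^2

22.545 kg*m^2


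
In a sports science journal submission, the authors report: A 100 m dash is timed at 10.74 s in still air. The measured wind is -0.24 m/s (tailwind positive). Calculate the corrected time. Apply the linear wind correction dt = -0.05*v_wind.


dt = -0.05 * v_wind = -0.05 * -0.24 = 0.012 s
t_corrected = t_still + dt = 10.74 + (0.012)
t_corrected = 10.752 s

10.752 s


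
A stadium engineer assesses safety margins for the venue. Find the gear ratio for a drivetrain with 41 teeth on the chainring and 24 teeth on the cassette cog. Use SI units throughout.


GR = front_teeth / rear_teeth
GR = 41 / 24
GR = 1.7083

1.7083


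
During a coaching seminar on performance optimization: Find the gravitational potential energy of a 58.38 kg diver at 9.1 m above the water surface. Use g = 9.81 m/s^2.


PE = m * g * h
PE = 58.38 * 9.81 * 9.1
PE = 572.7078 * 9.1 = 5211.641 J

5211.641 J


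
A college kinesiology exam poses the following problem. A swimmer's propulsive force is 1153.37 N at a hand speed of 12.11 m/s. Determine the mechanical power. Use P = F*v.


P = F * v
P = 1153.37 * 12.11
P = 13967.3107 W

13967.3107 W


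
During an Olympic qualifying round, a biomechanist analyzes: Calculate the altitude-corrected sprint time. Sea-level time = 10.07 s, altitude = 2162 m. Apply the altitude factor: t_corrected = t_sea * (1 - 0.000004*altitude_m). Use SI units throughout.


Correction factor = 1 - 0.000004 * 2162 = 0.991352
t_corrected = t_sea * factor = 10.07 * 0.991352
t_corrected = 9.9829 s

9.9829 s


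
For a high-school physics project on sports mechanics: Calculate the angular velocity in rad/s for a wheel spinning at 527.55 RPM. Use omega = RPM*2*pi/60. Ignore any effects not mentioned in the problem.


omega = RPM * 2 * pi / 60
omega = 527.55 * 2 * 3.14159 / 60
omega = 3314.6944 / 60 = 55.2449 rad/s

55.2449 rad/s


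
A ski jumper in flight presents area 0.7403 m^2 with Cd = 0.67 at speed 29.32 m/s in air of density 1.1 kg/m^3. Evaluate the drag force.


Fd = 0.5 * Cd * rho * A * v^2
Fd = 0.5 * 0.67 * 1.1 * 0.7403 * 29.32^2
v^2 = 859.6624
Fd = 0.5 * 0.67 * 1.1 * 0.7403 * 859.6624 = 234.5164 N

234.5164 N


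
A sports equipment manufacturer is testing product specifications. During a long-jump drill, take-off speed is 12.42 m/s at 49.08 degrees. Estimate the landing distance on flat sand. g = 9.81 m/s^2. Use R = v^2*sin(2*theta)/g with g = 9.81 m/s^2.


R = v^2 * sin(2*theta) / g
Convert angle to radians: theta = 49.08 deg = 0.8566 rad
sin(2*theta) = sin(1.7132) = 0.9899
R = 12.42^2 * 0.9899 / 9.81
R = 154.2564 * 0.9899 / 9.81 = 15.5652 m

15.5652 m


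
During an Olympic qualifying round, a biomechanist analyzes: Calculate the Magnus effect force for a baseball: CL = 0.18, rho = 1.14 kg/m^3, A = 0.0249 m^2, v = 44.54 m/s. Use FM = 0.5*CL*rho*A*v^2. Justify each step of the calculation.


FM = 0.5 * CL * rho * A * v^2
FM = 0.5 * 0.18 * 1.14 * 0.0249 * 44.54^2
v^2 = 1983.8116
FM = 0.5 * 0.18 * 1.14 * 0.0249 * 1983.8116 = 5.0681 N

5.0681 N


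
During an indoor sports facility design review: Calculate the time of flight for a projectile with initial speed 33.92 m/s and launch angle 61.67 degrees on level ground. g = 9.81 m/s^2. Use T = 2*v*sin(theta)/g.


T = 2*v*sin(theta)/g
sin(theta) = sin(61.67 deg) = 0.8802
T = 2*33.92*0.8802 / 9.81
T = 59.7147 / 9.81 = 6.0871 s

6.0871 s


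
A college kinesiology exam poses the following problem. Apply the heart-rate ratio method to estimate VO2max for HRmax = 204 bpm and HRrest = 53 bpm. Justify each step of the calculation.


VO2max = 15.3 * HRmax / HRrest
VO2max = 15.3 * 204 / 53
VO2max = 3121.2 / 53 = 58.8906 mL/kg/min

58.8906 mL/kg/min


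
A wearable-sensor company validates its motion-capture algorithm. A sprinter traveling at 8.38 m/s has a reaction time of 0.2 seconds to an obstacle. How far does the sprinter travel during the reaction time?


d = v * t
d = 8.38 * 0.2
d = 1.676 m

1.676 m


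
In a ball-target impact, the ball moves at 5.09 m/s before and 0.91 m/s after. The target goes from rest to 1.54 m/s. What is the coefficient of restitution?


e = (v2_after - v1_after) / (v1_before - v2_before)
Numerator = 1.54 - 0.91 = 0.63
Denominator = 5.09 - 0 = 5.09
e = 0.63 / 5.09 = 0.1238

0.1238


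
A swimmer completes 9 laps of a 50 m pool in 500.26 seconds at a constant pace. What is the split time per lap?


Split time = total_time / n_laps = 500.26 / 9
Split time = 55.5844 s per lap

55.5844 s


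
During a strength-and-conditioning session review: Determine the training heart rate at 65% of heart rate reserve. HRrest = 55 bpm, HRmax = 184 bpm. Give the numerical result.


Target = HRrest + pct*(HRmax - HRrest)
Heart rate reserve = HRmax - HRrest = 184 - 55 = 129 bpm
Fraction = 65% = 0.65
Target = 55 + 0.65 * 129
Target = 55 + 83.85 = 138.85 bpm

138.85 bpm


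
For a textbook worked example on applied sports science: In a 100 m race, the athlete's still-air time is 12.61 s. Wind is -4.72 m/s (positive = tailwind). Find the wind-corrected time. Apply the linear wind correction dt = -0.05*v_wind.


dt = -0.05 * v_wind = -0.05 * -4.72 = 0.236 s
t_corrected = t_still + dt = 12.61 + (0.236)
t_corrected = 12.846 s

12.846 s


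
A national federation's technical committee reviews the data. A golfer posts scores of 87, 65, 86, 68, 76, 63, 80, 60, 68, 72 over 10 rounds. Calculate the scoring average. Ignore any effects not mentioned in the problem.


Average = sum / n
Sum = 725
Average = 725 / 10 = 72.5

72.5


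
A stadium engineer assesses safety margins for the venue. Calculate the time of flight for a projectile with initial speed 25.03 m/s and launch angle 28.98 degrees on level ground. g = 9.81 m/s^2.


T = 2*v*sin(theta)/g
sin(theta) = sin(28.98 deg) = 0.4845
T = 2*25.03*0.4845 / 9.81
T = 24.2543 / 9.81 = 2.4724 s

2.4724 s


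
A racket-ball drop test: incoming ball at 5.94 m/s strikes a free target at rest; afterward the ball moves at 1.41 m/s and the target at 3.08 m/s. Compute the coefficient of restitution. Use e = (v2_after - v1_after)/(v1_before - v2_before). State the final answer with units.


e = (v2_after - v1_after) / (v1_before - v2_before)
Numerator = 3.08 - 1.41 = 1.67
Denominator = 5.94 - 0 = 5.94
e = 1.67 / 5.94 = 0.2811

0.2811


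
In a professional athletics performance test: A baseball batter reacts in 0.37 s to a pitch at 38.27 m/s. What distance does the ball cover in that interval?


d = v * t
d = 38.27 * 0.37
d = 14.1599 m

14.1599 m


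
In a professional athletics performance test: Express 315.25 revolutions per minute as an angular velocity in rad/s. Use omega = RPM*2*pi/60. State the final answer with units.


omega = RPM * 2 * pi / 60
omega = 315.25 * 2 * 3.14159 / 60
omega = 1980.7742 / 60 = 33.0129 rad/s

33.0129 rad/s


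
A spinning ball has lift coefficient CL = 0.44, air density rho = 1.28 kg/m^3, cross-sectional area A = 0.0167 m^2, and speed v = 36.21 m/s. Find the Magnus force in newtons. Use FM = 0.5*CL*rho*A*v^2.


FM = 0.5 * CL * rho * A * v^2
FM = 0.5 * 0.44 * 1.28 * 0.0167 * 36.21^2
v^2 = 1311.1641
FM = 0.5 * 0.44 * 1.28 * 0.0167 * 1311.1641 = 6.166 N

6.166 N


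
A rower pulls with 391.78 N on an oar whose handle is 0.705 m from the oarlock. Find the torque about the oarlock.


tau = F * d
tau = 391.78 * 0.705
tau = 276.2049 N*m

276.2049 N*m


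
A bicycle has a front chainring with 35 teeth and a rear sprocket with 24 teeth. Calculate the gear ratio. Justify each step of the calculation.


GR = front_teeth / rear_teeth
GR = 35 / 24
GR = 1.4583

1.4583


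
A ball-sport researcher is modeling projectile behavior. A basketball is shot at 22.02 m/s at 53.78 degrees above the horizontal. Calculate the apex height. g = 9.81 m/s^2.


H = (v*sin(theta))^2 / (2*g)
vy = v*sin(theta) = 22.02 * sin(53.78 deg) = 17.7647 m/s
H = vy^2 / (2*g) = 315.5855 / (2*9.81)
H = 315.5855 / 19.62 = 16.0849 m

16.0849 m


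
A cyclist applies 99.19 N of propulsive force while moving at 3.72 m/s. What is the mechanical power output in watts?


P = F * v
P = 99.19 * 3.72
P = 368.9868 W

368.9868 W


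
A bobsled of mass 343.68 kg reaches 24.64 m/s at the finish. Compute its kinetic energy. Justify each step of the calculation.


KE = 0.5 * m * v^2
KE = 0.5 * 343.68 * 24.64^2
KE = 0.5 * 343.68 * 607.1296 = 104329.1505 J

104329.1505 J


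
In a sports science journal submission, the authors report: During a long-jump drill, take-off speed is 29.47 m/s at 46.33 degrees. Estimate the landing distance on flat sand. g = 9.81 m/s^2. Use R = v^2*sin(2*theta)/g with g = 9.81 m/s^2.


R = v^2 * sin(2*theta) / g
Convert angle to radians: theta = 46.33 deg = 0.8086 rad
sin(2*theta) = sin(1.6172) = 0.9989
R = 29.47^2 * 0.9989 / 9.81
R = 868.4809 * 0.9989 / 9.81 = 88.4348 m

88.4348 m


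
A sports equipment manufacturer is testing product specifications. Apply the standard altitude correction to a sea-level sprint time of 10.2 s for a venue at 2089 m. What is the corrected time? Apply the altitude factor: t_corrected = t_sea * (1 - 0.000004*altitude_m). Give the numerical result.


Correction factor = 1 - 0.000004 * 2089 = 0.991644
t_corrected = t_sea * factor = 10.2 * 0.991644
t_corrected = 10.1148 s

10.1148 s


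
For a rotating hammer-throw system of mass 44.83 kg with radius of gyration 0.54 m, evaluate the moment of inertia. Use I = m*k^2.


I = m * k^2
I = 44.83 * 0.54^2
I = 44.83 * 0.2916 = 13.0724 kg*m^2

13.0724 kg*m^2


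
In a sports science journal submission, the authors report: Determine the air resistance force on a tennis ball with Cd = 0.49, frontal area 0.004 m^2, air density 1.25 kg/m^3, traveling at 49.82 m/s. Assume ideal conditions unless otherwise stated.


Fd = 0.5 * Cd * rho * A * v^2
Fd = 0.5 * 0.49 * 1.25 * 0.004 * 49.82^2
v^2 = 2482.0324
Fd = 0.5 * 0.49 * 1.25 * 0.004 * 2482.0324 = 3.0405 N

3.0405 N


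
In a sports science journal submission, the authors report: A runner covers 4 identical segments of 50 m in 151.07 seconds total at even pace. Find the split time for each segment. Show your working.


Split time = total_time / n_laps = 151.07 / 4
Split time = 37.7675 s per lap

37.7675 s


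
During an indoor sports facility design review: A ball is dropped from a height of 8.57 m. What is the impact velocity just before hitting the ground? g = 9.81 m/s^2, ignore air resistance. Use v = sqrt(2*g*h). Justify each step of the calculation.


v = sqrt(2 * g * h)
v = sqrt(2 * 9.81 * 8.57)
v = sqrt(168.1434) = 12.967 m/s

12.967 m/s


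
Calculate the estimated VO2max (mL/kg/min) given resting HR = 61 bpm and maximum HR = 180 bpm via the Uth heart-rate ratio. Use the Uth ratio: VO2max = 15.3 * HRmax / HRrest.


VO2max = 15.3 * HRmax / HRrest
VO2max = 15.3 * 180 / 61
VO2max = 2754 / 61 = 45.1475 mL/kg/min

45.1475 mL/kg/min


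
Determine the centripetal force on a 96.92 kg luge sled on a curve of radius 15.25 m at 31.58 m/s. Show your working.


Fc = m * v^2 / r
v^2 = 31.58^2 = 997.2964
Fc = 96.92 * 997.2964 / 15.25
Fc = 96657.9671 / 15.25 = 6338.2274 N

6338.2274 N


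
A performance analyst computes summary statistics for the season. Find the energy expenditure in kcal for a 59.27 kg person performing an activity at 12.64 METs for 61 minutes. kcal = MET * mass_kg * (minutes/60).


kcal = MET * mass * time_hr
Convert time: 61 min = 1.0167 hr
kcal = 12.64 * 59.27 * 1.0167
kcal = 761.659 kcal

761.659 kcal


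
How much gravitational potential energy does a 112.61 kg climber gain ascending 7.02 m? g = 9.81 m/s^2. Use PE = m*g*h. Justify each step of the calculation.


PE = m * g * h
PE = 112.61 * 9.81 * 7.02
PE = 1104.7041 * 7.02 = 7755.0228 J

7755.0228 J


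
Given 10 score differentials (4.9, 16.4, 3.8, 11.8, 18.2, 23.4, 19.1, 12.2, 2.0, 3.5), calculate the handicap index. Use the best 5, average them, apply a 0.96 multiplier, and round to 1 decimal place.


All differentials: 4.9, 16.4, 3.8, 11.8, 18.2, 23.4, 19.1, 12.2, 2.0, 3.5
Sorted: 2.0, 3.5, 3.8, 4.9, 11.8, 12.2, 16.4, 18.2, 19.1, 23.4
Best 5: 2.0, 3.5, 3.8, 4.9, 11.8
Average of best = 26 / 5 = 5.2
Raw index = 5.2 * 0.96 = 4.992
Handicap index = round(4.992, 1) = 5.0

5.0


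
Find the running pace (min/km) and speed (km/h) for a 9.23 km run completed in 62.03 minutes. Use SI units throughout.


Pace = time / distance = 62.03 min / 9.23 km = 6.7205 min/km
Speed = distance / time_in_hours = 9.23 / 1.0338 hr
Speed = 8.9279 km/h

6.7205 min/km, 8.9279 km/h


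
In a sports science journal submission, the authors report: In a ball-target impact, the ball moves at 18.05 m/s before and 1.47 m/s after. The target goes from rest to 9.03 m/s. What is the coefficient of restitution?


e = (v2_after - v1_after) / (v1_before - v2_before)
Numerator = 9.03 - 1.47 = 7.56
Denominator = 18.05 - 0 = 18.05
e = 7.56 / 18.05 = 0.4188

0.4188


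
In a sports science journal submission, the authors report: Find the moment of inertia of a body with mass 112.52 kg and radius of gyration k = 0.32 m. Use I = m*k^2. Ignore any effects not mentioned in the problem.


I = m * k^2
I = 112.52 * 0.32^2
I = 112.52 * 0.1024 = 11.522 kg*m^2

11.522 kg*m^2


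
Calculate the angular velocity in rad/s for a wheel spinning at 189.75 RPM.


omega = RPM * 2 * pi / 60
omega = 189.75 * 2 * 3.14159 / 60
omega = 1192.2344 / 60 = 19.8706 rad/s

19.8706 rad/s


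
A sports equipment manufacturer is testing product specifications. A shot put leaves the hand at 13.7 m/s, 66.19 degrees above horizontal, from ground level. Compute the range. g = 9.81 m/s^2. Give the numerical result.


R = v^2 * sin(2*theta) / g
Convert angle to radians: theta = 66.19 deg = 1.1552 rad
sin(2*theta) = sin(2.3105) = 0.7387
R = 13.7^2 * 0.7387 / 9.81
R = 187.69 * 0.7387 / 9.81 = 14.133 m

14.133 m


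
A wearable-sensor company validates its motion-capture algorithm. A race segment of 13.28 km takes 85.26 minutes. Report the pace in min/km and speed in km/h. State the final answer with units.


Pace = time / distance = 85.26 min / 13.28 km = 6.4202 min/km
Speed = distance / time_in_hours = 13.28 / 1.421 hr
Speed = 9.3455 km/h

6.4202 min/km, 9.3455 km/h


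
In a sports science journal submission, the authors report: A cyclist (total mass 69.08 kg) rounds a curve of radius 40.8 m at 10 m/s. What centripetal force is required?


Fc = m * v^2 / r
v^2 = 10^2 = 100
Fc = 69.08 * 100 / 40.8
Fc = 6908 / 40.8 = 169.3137 N

169.3137 N


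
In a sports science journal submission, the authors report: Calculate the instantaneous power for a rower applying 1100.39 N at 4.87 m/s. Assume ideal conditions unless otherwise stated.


P = F * v
P = 1100.39 * 4.87
P = 5358.8993 W

5358.8993 W


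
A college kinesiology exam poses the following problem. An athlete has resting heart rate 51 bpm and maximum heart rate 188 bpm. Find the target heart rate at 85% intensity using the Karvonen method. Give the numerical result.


Target = HRrest + pct*(HRmax - HRrest)
Heart rate reserve = HRmax - HRrest = 188 - 51 = 137 bpm
Fraction = 85% = 0.85
Target = 51 + 0.85 * 137
Target = 51 + 116.45 = 167.45 bpm

167.45 bpm


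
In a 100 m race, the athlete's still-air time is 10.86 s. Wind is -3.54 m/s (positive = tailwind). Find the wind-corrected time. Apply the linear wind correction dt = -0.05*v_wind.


dt = -0.05 * v_wind = -0.05 * -3.54 = 0.177 s
t_corrected = t_still + dt = 10.86 + (0.177)
t_corrected = 11.037 s

11.037 s


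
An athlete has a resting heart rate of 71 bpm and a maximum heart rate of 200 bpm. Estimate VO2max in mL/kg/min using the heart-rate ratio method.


VO2max = 15.3 * HRmax / HRrest
VO2max = 15.3 * 200 / 71
VO2max = 3060 / 71 = 43.0986 mL/kg/min

43.0986 mL/kg/min


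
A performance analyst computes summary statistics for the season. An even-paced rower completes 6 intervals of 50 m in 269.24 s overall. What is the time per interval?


Split time = total_time / n_laps = 269.24 / 6
Split time = 44.8733 s per lap

44.8733 s


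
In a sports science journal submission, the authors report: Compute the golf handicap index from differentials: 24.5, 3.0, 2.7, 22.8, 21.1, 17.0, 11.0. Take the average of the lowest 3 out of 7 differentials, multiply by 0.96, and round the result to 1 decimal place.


All differentials: 24.5, 3.0, 2.7, 22.8, 21.1, 17.0, 11.0
Sorted: 2.7, 3.0, 11.0, 17.0, 21.1, 22.8, 24.5
Best 3: 2.7, 3.0, 11.0
Average of best = 16.7 / 3 = 5.5667
Raw index = 5.5667 * 0.96 = 5.344
Handicap index = round(5.344, 1) = 5.3

5.3


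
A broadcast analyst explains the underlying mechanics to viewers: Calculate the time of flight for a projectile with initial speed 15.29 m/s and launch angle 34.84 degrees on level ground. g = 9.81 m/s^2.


T = 2*v*sin(theta)/g
sin(theta) = sin(34.84 deg) = 0.5713
T = 2*15.29*0.5713 / 9.81
T = 17.4699 / 9.81 = 1.7808 s

1.7808 s


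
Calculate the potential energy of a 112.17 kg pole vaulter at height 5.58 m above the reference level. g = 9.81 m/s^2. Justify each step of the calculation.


PE = m * g * h
PE = 112.17 * 9.81 * 5.58
PE = 1100.3877 * 5.58 = 6140.1634 J

6140.1634 J


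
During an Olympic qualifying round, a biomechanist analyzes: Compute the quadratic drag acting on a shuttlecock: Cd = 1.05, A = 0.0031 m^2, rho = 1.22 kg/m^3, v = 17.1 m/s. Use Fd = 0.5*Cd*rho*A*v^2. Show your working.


Fd = 0.5 * Cd * rho * A * v^2
Fd = 0.5 * 1.05 * 1.22 * 0.0031 * 17.1^2
v^2 = 292.41
Fd = 0.5 * 1.05 * 1.22 * 0.0031 * 292.41 = 0.5806 N

0.5806 N


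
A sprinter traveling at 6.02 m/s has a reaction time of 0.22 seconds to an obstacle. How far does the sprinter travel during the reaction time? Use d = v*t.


d = v * t
d = 6.02 * 0.22
d = 1.3244 m

1.3244 m


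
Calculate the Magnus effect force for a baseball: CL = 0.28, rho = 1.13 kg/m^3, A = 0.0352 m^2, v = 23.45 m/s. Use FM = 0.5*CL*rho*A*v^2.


FM = 0.5 * CL * rho * A * v^2
FM = 0.5 * 0.28 * 1.13 * 0.0352 * 23.45^2
v^2 = 549.9025
FM = 0.5 * 0.28 * 1.13 * 0.0352 * 549.9025 = 3.0622 N

3.0622 N


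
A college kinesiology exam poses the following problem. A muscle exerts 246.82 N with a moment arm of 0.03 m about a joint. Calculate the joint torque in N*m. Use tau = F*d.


tau = F * d
tau = 246.82 * 0.03
tau = 7.4046 N*m

7.4046 N*m


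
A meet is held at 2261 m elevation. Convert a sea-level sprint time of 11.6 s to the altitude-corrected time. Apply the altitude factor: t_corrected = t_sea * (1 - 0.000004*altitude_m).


Correction factor = 1 - 0.000004 * 2261 = 0.990956
t_corrected = t_sea * factor = 11.6 * 0.990956
t_corrected = 11.4951 s

11.4951 s


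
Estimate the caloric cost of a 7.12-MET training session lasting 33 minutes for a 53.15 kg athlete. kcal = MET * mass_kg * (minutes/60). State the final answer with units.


kcal = MET * mass * time_hr
Convert time: 33 min = 0.55 hr
kcal = 7.12 * 53.15 * 0.55
kcal = 208.1354 kcal

208.1354 kcal


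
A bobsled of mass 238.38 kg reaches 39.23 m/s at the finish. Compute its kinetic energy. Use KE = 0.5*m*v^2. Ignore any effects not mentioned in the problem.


KE = 0.5 * m * v^2
KE = 0.5 * 238.38 * 39.23^2
KE = 0.5 * 238.38 * 1538.9929 = 183432.5638 J

183432.5638 J


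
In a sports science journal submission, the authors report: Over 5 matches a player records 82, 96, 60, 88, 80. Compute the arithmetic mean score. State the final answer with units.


Average = sum / n
Sum = 406
Average = 406 / 5 = 81.2

81.2


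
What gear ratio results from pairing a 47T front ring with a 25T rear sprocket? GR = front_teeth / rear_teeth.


GR = front_teeth / rear_teeth
GR = 47 / 25
GR = 1.88

1.88


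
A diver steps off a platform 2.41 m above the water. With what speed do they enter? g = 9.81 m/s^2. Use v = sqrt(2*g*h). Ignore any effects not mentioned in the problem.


v = sqrt(2 * g * h)
v = sqrt(2 * 9.81 * 2.41)
v = sqrt(47.2842) = 6.8764 m/s

6.8764 m/s


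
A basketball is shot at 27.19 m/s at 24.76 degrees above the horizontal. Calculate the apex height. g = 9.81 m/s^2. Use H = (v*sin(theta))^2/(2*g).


H = (v*sin(theta))^2 / (2*g)
vy = v*sin(theta) = 27.19 * sin(24.76 deg) = 11.3877 m/s
H = vy^2 / (2*g) = 129.679 / (2*9.81)
H = 129.679 / 19.62 = 6.6095 m

6.6095 m


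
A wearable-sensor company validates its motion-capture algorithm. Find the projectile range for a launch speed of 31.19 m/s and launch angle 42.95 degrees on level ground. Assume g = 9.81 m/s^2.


R = v^2 * sin(2*theta) / g
Convert angle to radians: theta = 42.95 deg = 0.7496 rad
sin(2*theta) = sin(1.4992) = 0.9974
R = 31.19^2 * 0.9974 / 9.81
R = 972.8161 * 0.9974 / 9.81 = 98.912 m

98.912 m


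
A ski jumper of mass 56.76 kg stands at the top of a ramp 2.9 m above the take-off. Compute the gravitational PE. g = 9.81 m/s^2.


PE = m * g * h
PE = 56.76 * 9.81 * 2.9
PE = 556.8156 * 2.9 = 1614.7652 J

1614.7652 J


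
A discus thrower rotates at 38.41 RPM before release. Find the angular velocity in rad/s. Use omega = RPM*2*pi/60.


omega = RPM * 2 * pi / 60
omega = 38.41 * 2 * 3.14159 / 60
omega = 241.3371 / 60 = 4.0223 rad/s

4.0223 rad/s


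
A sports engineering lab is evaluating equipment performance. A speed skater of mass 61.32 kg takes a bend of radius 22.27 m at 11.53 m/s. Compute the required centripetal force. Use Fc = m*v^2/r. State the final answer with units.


Fc = m * v^2 / r
v^2 = 11.53^2 = 132.9409
Fc = 61.32 * 132.9409 / 22.27
Fc = 8151.936 / 22.27 = 366.0501 N

366.0501 N


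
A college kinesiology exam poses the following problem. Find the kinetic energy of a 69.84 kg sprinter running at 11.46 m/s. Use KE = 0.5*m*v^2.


KE = 0.5 * m * v^2
KE = 0.5 * 69.84 * 11.46^2
KE = 0.5 * 69.84 * 131.3316 = 4586.0995 J

4586.0995 J


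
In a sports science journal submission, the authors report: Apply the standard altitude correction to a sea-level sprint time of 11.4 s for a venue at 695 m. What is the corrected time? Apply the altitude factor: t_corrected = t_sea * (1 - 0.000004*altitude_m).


Correction factor = 1 - 0.000004 * 695 = 0.99722
t_corrected = t_sea * factor = 11.4 * 0.99722
t_corrected = 11.3683 s

11.3683 s


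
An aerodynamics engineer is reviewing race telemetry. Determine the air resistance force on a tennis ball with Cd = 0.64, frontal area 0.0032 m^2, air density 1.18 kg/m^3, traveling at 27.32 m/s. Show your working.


Fd = 0.5 * Cd * rho * A * v^2
Fd = 0.5 * 0.64 * 1.18 * 0.0032 * 27.32^2
v^2 = 746.3824
Fd = 0.5 * 0.64 * 1.18 * 0.0032 * 746.3824 = 0.9019 N

0.9019 N


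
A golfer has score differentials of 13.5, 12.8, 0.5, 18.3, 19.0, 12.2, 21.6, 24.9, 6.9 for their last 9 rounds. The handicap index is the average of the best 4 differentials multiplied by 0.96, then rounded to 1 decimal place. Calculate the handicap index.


All differentials: 13.5, 12.8, 0.5, 18.3, 19.0, 12.2, 21.6, 24.9, 6.9
Sorted: 0.5, 6.9, 12.2, 12.8, 13.5, 18.3, 19.0, 21.6, 24.9
Best 4: 0.5, 6.9, 12.2, 12.8
Average of best = 32.4 / 4 = 8.1
Raw index = 8.1 * 0.96 = 7.776
Handicap index = round(7.776, 1) = 7.8

7.8


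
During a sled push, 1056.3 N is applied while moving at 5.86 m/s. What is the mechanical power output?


P = F * v
P = 1056.3 * 5.86
P = 6189.918 W

6189.918 W


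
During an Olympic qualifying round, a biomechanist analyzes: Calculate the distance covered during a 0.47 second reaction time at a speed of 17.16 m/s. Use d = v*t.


d = v * t
d = 17.16 * 0.47
d = 8.0652 m

8.0652 m


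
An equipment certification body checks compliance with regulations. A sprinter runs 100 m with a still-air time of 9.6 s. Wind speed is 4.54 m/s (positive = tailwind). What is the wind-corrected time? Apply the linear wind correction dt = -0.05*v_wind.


dt = -0.05 * v_wind = -0.05 * 4.54 = -0.227 s
t_corrected = t_still + dt = 9.6 + (-0.227)
t_corrected = 9.373 s

9.373 s


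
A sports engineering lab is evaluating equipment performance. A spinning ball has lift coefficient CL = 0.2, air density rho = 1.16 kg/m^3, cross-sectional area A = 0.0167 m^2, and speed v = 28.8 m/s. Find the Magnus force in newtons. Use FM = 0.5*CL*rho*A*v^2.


FM = 0.5 * CL * rho * A * v^2
FM = 0.5 * 0.2 * 1.16 * 0.0167 * 28.8^2
v^2 = 829.44
FM = 0.5 * 0.2 * 1.16 * 0.0167 * 829.44 = 1.6068 N

1.6068 N


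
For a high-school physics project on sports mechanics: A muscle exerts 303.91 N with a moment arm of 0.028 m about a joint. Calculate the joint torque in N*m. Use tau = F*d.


tau = F * d
tau = 303.91 * 0.028
tau = 8.5095 N*m

8.5095 N*m


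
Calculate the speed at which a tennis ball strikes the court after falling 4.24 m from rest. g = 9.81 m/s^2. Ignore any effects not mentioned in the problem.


v = sqrt(2 * g * h)
v = sqrt(2 * 9.81 * 4.24)
v = sqrt(83.1888) = 9.1208 m/s

9.1208 m/s


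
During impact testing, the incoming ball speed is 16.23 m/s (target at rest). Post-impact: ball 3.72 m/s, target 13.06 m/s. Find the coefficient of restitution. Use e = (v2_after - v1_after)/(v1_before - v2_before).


e = (v2_after - v1_after) / (v1_before - v2_before)
Numerator = 13.06 - 3.72 = 9.34
Denominator = 16.23 - 0 = 16.23
e = 9.34 / 16.23 = 0.5755

0.5755


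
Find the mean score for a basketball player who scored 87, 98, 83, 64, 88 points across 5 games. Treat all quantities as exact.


Average = sum / n
Sum = 420
Average = 420 / 5 = 84

84


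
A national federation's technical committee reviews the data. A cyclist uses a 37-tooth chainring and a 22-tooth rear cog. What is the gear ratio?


GR = front_teeth / rear_teeth
GR = 37 / 22
GR = 1.6818

1.6818


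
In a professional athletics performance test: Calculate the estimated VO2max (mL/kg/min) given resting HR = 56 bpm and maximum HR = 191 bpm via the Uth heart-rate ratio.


VO2max = 15.3 * HRmax / HRrest
VO2max = 15.3 * 191 / 56
VO2max = 2922.3 / 56 = 52.1839 mL/kg/min

52.1839 mL/kg/min


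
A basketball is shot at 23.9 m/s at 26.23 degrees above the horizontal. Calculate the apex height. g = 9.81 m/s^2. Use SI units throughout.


H = (v*sin(theta))^2 / (2*g)
vy = v*sin(theta) = 23.9 * sin(26.23 deg) = 10.5632 m/s
H = vy^2 / (2*g) = 111.5815 / (2*9.81)
H = 111.5815 / 19.62 = 5.6871 m

5.6871 m


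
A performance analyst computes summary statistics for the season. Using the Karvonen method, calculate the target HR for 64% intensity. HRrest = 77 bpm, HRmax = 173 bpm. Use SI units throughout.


Target = HRrest + pct*(HRmax - HRrest)
Heart rate reserve = HRmax - HRrest = 173 - 77 = 96 bpm
Fraction = 64% = 0.64
Target = 77 + 0.64 * 96
Target = 77 + 61.44 = 138.44 bpm

138.44 bpm


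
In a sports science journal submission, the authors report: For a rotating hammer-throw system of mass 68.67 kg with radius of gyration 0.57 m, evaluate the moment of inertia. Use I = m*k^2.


I = m * k^2
I = 68.67 * 0.57^2
I = 68.67 * 0.3249 = 22.3109 kg*m^2

22.3109 kg*m^2


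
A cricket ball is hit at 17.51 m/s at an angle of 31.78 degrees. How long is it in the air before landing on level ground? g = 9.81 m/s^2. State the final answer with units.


T = 2*v*sin(theta)/g
sin(theta) = sin(31.78 deg) = 0.5267
T = 2*17.51*0.5267 / 9.81
T = 18.4436 / 9.81 = 1.8801 s

1.8801 s


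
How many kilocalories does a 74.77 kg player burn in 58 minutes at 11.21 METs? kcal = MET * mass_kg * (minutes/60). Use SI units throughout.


kcal = MET * mass * time_hr
Convert time: 58 min = 0.9667 hr
kcal = 11.21 * 74.77 * 0.9667
kcal = 810.2326 kcal

810.2326 kcal


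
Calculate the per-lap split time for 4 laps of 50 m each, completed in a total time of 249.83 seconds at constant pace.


Split time = total_time / n_laps = 249.83 / 4
Split time = 62.4575 s per lap

62.4575 s


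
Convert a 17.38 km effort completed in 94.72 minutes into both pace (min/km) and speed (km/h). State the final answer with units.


Pace = time / distance = 94.72 min / 17.38 km = 5.4499 min/km
Speed = distance / time_in_hours = 17.38 / 1.5787 hr
Speed = 11.0093 km/h

5.4499 min/km, 11.0093 km/h


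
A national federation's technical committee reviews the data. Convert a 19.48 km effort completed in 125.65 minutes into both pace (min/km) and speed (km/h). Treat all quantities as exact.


Pace = time / distance = 125.65 min / 19.48 km = 6.4502 min/km
Speed = distance / time_in_hours = 19.48 / 2.0942 hr
Speed = 9.302 km/h

6.4502 min/km, 9.302 km/h


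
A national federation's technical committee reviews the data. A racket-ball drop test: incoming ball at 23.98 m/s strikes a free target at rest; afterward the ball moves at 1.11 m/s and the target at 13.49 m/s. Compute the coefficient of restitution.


e = (v2_after - v1_after) / (v1_before - v2_before)
Numerator = 13.49 - 1.11 = 12.38
Denominator = 23.98 - 0 = 23.98
e = 12.38 / 23.98 = 0.5163

0.5163


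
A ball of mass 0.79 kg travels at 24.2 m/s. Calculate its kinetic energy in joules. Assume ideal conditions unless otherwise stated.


KE = 0.5 * m * v^2
KE = 0.5 * 0.79 * 24.2^2
KE = 0.5 * 0.79 * 585.64 = 231.3278 J

231.3278 J


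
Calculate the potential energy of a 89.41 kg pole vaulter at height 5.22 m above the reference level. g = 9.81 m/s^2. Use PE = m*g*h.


PE = m * g * h
PE = 89.41 * 9.81 * 5.22
PE = 877.1121 * 5.22 = 4578.5252 J

4578.5252 J


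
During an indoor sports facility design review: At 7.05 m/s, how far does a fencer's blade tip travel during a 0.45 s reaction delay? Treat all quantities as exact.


d = v * t
d = 7.05 * 0.45
d = 3.1725 m

3.1725 m


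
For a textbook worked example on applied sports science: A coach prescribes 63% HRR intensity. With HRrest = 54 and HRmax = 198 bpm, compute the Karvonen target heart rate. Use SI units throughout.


Target = HRrest + pct*(HRmax - HRrest)
Heart rate reserve = HRmax - HRrest = 198 - 54 = 144 bpm
Fraction = 63% = 0.63
Target = 54 + 0.63 * 144
Target = 54 + 90.72 = 144.72 bpm

144.72 bpm


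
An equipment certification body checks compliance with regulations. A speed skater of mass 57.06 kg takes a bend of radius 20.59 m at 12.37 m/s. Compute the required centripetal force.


Fc = m * v^2 / r
v^2 = 12.37^2 = 153.0169
Fc = 57.06 * 153.0169 / 20.59
Fc = 8731.1443 / 20.59 = 424.0478 N

424.0478 N


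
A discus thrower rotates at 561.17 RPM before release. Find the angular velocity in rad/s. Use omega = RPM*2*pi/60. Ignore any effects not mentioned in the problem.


omega = RPM * 2 * pi / 60
omega = 561.17 * 2 * 3.14159 / 60
omega = 3525.9351 / 60 = 58.7656 rad/s

58.7656 rad/s


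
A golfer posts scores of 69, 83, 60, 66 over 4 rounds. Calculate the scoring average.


Average = sum / n
Sum = 278
Average = 278 / 4 = 69.5

69.5


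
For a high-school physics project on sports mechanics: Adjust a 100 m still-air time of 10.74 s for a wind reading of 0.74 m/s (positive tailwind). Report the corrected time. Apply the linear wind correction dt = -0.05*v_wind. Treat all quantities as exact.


dt = -0.05 * v_wind = -0.05 * 0.74 = -0.037 s
t_corrected = t_still + dt = 10.74 + (-0.037)
t_corrected = 10.703 s

10.703 s


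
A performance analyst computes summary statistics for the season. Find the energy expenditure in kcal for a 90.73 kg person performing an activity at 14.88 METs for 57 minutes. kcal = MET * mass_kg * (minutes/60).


kcal = MET * mass * time_hr
Convert time: 57 min = 0.95 hr
kcal = 14.88 * 90.73 * 0.95
kcal = 1282.5593 kcal

1282.5593 kcal


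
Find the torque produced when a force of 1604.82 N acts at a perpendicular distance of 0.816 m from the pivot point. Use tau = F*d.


tau = F * d
tau = 1604.82 * 0.816
tau = 1309.5331 N*m

1309.5331 N*m


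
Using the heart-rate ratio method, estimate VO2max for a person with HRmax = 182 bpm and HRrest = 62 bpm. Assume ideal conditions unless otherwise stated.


VO2max = 15.3 * HRmax / HRrest
VO2max = 15.3 * 182 / 62
VO2max = 2784.6 / 62 = 44.9129 mL/kg/min

44.9129 mL/kg/min


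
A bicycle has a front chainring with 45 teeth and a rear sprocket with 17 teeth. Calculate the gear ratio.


GR = front_teeth / rear_teeth
GR = 45 / 17
GR = 2.6471

2.6471


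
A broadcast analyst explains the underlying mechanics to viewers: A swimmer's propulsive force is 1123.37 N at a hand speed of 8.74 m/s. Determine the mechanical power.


P = F * v
P = 1123.37 * 8.74
P = 9818.2538 W

9818.2538 W


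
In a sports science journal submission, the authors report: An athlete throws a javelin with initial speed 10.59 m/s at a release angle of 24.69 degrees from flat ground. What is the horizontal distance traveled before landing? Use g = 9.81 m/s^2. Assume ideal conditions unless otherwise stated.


R = v^2 * sin(2*theta) / g
Convert angle to radians: theta = 24.69 deg = 0.4309 rad
sin(2*theta) = sin(0.8618) = 0.759
R = 10.59^2 * 0.759 / 9.81
R = 112.1481 * 0.759 / 9.81 = 8.6774 m

8.6774 m


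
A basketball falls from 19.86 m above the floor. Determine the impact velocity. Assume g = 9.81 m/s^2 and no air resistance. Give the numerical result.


v = sqrt(2 * g * h)
v = sqrt(2 * 9.81 * 19.86)
v = sqrt(389.6532) = 19.7396 m/s

19.7396 m/s


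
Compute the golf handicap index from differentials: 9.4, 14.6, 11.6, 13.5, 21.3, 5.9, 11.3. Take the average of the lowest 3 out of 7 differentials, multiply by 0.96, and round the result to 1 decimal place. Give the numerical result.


All differentials: 9.4, 14.6, 11.6, 13.5, 21.3, 5.9, 11.3
Sorted: 5.9, 9.4, 11.3, 11.6, 13.5, 14.6, 21.3
Best 3: 5.9, 9.4, 11.3
Average of best = 26.6 / 3 = 8.8667
Raw index = 8.8667 * 0.96 = 8.512
Handicap index = round(8.512, 1) = 8.5

8.5


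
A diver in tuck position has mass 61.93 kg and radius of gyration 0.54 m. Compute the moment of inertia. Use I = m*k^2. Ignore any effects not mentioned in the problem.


I = m * k^2
I = 61.93 * 0.54^2
I = 61.93 * 0.2916 = 18.0588 kg*m^2

18.0588 kg*m^2


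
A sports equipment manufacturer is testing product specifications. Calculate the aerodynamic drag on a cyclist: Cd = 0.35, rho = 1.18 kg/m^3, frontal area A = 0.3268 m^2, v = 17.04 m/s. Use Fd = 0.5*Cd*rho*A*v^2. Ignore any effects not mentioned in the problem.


Fd = 0.5 * Cd * rho * A * v^2
Fd = 0.5 * 0.35 * 1.18 * 0.3268 * 17.04^2
v^2 = 290.3616
Fd = 0.5 * 0.35 * 1.18 * 0.3268 * 290.3616 = 19.5948 N

19.5948 N


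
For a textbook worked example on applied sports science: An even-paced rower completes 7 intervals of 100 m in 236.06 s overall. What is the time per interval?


Split time = total_time / n_laps = 236.06 / 7
Split time = 33.7229 s per lap

33.7229 s


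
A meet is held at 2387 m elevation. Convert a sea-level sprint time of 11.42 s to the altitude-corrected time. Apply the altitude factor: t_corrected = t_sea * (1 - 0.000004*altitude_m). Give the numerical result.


Correction factor = 1 - 0.000004 * 2387 = 0.990452
t_corrected = t_sea * factor = 11.42 * 0.990452
t_corrected = 11.311 s

11.311 s


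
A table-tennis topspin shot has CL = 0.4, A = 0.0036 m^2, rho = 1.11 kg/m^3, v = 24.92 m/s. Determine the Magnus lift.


FM = 0.5 * CL * rho * A * v^2
FM = 0.5 * 0.4 * 1.11 * 0.0036 * 24.92^2
v^2 = 621.0064
FM = 0.5 * 0.4 * 1.11 * 0.0036 * 621.0064 = 0.4963 N

0.4963 N


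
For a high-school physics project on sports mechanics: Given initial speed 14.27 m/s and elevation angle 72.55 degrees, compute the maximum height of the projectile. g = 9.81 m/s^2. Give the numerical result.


H = (v*sin(theta))^2 / (2*g)
vy = v*sin(theta) = 14.27 * sin(72.55 deg) = 13.6133 m/s
H = vy^2 / (2*g) = 185.3214 / (2*9.81)
H = 185.3214 / 19.62 = 9.4455 m

9.4455 m


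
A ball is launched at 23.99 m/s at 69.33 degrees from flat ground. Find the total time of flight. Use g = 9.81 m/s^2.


T = 2*v*sin(theta)/g
sin(theta) = sin(69.33 deg) = 0.9356
T = 2*23.99*0.9356 / 9.81
T = 44.8915 / 9.81 = 4.5761 s

4.5761 s


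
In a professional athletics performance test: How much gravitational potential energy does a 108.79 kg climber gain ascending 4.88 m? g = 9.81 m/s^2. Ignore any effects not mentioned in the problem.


PE = m * g * h
PE = 108.79 * 9.81 * 4.88
PE = 1067.2299 * 4.88 = 5208.0819 J

5208.0819 J


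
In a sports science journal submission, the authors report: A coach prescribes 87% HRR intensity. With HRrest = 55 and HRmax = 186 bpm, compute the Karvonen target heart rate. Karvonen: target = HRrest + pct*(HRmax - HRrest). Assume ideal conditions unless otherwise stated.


Target = HRrest + pct*(HRmax - HRrest)
Heart rate reserve = HRmax - HRrest = 186 - 55 = 131 bpm
Fraction = 87% = 0.87
Target = 55 + 0.87 * 131
Target = 55 + 113.97 = 168.97 bpm

168.97 bpm


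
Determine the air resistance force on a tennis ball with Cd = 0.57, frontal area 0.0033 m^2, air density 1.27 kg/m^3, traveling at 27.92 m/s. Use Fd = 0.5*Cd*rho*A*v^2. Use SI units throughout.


Fd = 0.5 * Cd * rho * A * v^2
Fd = 0.5 * 0.57 * 1.27 * 0.0033 * 27.92^2
v^2 = 779.5264
Fd = 0.5 * 0.57 * 1.27 * 0.0033 * 779.5264 = 0.9311 N

0.9311 N
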